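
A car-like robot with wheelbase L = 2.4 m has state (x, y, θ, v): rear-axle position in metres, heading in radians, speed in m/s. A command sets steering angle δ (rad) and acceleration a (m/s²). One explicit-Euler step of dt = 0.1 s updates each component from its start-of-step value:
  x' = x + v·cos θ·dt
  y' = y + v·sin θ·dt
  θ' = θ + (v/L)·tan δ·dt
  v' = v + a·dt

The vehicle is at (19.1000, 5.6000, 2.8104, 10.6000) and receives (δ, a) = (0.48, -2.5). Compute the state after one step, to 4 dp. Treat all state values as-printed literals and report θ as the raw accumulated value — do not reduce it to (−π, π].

(18.0976, 5.9447, 3.0403, 10.3500)

x' = 19.1000 + 10.6000·cos(2.8104)·0.1 = 18.0976
y' = 5.6000 + 10.6000·sin(2.8104)·0.1 = 5.9447
θ' = 2.8104 + (10.6000/2.4)·tan(0.48)·0.1 = 3.0403
v' = 10.6000 − 2.5000·0.1 = 10.3500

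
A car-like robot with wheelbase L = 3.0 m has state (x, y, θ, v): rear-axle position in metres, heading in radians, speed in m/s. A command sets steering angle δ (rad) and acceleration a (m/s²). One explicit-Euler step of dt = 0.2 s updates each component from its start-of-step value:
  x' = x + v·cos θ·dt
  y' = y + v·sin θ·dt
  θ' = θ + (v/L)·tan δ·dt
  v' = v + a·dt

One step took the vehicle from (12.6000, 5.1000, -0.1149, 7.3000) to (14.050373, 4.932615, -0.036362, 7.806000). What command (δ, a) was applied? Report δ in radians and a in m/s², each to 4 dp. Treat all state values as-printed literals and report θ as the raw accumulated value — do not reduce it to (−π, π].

δ = 0.1600, a = 2.5300

a = (v'−v)/dt = (0.506000)/0.2 = 2.5300
Δθ = θ'−θ = 0.078538;  (v·dt/L) = 7.3000·0.2/3.0 = 0.486667
tan δ = Δθ·L/(v·dt) = 0.161379  →  δ = 0.1600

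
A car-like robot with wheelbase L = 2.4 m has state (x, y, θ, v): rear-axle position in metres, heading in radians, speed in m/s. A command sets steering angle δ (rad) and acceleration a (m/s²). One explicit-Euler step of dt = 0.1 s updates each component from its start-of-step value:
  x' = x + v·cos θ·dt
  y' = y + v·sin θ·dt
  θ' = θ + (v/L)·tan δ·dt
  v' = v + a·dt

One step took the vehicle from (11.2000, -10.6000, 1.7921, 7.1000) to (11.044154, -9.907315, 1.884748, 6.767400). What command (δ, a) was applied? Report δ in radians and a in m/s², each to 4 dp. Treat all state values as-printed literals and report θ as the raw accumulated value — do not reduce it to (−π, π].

a = (v'−v)/dt = (-0.332600)/0.1 = -3.3260
Δθ = θ'−θ = 0.092648;  (v·dt/L) = 7.1000·0.1/2.4 = 0.295833
tan δ = Δθ·L/(v·dt) = 0.313176  →  δ = 0.3035

δ = 0.3035, a = -3.3260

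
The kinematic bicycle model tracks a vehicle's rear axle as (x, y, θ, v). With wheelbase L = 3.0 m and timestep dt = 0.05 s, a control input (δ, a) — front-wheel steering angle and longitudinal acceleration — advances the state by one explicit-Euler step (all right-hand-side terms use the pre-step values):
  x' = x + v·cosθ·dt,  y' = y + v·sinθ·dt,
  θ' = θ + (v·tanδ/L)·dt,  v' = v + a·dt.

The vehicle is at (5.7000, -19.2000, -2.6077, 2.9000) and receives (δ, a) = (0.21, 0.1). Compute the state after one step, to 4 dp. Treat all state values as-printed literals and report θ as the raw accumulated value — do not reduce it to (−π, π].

x' = 5.7000 + 2.9000·cos(-2.6077)·0.05 = 5.5752
y' = -19.2000 + 2.9000·sin(-2.6077)·0.05 = -19.2738
θ' = -2.6077 + (2.9000/3.0)·tan(0.21)·0.05 = -2.5974
v' = 2.9000 + 0.1000·0.05 = 2.9050

(5.5752, -19.2738, -2.5974, 2.9050)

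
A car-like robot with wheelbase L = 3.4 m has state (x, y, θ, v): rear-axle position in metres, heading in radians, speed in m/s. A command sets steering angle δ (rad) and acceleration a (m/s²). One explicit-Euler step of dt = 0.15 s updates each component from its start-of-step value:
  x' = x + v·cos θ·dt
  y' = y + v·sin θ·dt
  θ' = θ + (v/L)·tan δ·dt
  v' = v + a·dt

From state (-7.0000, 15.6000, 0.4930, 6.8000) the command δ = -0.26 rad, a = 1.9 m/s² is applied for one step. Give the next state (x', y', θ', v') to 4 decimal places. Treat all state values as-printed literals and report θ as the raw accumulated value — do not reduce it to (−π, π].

x' = -7.0000 + 6.8000·cos(0.4930)·0.15 = -6.1015
y' = 15.6000 + 6.8000·sin(0.4930)·0.15 = 16.0827
θ' = 0.4930 + (6.8000/3.4)·tan(-0.26)·0.15 = 0.4132
v' = 6.8000 + 1.9000·0.15 = 7.0850

(-6.1015, 16.0827, 0.4132, 7.0850)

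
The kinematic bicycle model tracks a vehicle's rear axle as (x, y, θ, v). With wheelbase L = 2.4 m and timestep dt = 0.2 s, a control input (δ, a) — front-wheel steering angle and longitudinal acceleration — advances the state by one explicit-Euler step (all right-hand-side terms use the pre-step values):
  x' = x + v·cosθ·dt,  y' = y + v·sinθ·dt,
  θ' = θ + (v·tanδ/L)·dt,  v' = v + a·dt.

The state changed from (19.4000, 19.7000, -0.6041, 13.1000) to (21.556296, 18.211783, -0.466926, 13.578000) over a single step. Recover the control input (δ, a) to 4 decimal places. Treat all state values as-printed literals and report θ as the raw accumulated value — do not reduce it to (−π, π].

δ = 0.1250, a = 2.3900

a = (v'−v)/dt = (0.478000)/0.2 = 2.3900
Δθ = θ'−θ = 0.137174;  (v·dt/L) = 13.1000·0.2/2.4 = 1.091667
tan δ = Δθ·L/(v·dt) = 0.125656  →  δ = 0.1250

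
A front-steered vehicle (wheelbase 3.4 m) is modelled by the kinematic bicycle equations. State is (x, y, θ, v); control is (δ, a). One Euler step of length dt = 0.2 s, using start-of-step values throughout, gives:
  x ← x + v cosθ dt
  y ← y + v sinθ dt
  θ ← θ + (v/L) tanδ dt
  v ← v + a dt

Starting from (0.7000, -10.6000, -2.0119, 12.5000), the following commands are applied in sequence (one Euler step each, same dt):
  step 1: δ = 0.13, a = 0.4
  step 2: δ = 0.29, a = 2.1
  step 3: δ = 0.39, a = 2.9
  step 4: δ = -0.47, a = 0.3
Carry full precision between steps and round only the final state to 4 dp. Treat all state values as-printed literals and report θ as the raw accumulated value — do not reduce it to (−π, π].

(-1.0267, -20.4755, -1.7864, 13.6400)

after step 1 (δ=0.13, a=0.4): (-0.367344, -12.860703, -1.915770, 12.580000)
after step 2 (δ=0.29, a=2.1): (-1.218184, -15.228471, -1.694944, 13.000000)
after step 3 (δ=0.39, a=2.9): (-1.540140, -17.808460, -1.380608, 13.580000)
after step 4 (δ=-0.47, a=0.3): (-1.026697, -20.475487, -1.786383, 13.640000)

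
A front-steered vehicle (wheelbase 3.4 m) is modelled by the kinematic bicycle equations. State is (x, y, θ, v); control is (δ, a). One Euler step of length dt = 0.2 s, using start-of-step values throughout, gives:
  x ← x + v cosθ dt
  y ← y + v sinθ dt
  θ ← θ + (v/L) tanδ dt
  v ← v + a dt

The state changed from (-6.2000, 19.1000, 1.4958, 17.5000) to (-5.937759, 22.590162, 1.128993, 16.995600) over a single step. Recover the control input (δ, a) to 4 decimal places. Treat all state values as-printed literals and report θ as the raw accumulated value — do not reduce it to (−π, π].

a = (v'−v)/dt = (-0.504400)/0.2 = -2.5220
Δθ = θ'−θ = -0.366807;  (v·dt/L) = 17.5000·0.2/3.4 = 1.029412
tan δ = Δθ·L/(v·dt) = -0.356327  →  δ = -0.3423

δ = -0.3423, a = -2.5220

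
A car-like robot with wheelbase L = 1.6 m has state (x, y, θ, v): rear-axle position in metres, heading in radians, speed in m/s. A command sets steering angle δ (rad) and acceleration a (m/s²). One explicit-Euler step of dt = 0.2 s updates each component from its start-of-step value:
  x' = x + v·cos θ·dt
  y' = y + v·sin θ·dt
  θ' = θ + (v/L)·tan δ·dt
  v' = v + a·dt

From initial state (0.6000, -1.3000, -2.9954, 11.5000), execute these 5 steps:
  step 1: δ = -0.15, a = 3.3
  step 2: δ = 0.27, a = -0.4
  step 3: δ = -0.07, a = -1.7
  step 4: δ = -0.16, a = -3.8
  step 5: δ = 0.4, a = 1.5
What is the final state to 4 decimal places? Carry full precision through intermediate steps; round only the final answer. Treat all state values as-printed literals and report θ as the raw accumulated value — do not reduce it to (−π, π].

(-10.8457, -2.8717, -2.5544, 11.2800)

after step 1 (δ=-0.15, a=3.3): (-1.675466, -1.635047, -3.212657, 12.160000)
after step 2 (δ=0.27, a=-0.4): (-4.101327, -1.462364, -2.791985, 12.080000)
after step 3 (δ=-0.07, a=-1.7): (-6.371176, -2.289916, -2.897857, 11.740000)
after step 4 (δ=-0.16, a=-3.8): (-8.649777, -2.856556, -3.134682, 10.980000)
after step 5 (δ=0.4, a=1.5): (-10.845725, -2.871732, -2.554398, 11.280000)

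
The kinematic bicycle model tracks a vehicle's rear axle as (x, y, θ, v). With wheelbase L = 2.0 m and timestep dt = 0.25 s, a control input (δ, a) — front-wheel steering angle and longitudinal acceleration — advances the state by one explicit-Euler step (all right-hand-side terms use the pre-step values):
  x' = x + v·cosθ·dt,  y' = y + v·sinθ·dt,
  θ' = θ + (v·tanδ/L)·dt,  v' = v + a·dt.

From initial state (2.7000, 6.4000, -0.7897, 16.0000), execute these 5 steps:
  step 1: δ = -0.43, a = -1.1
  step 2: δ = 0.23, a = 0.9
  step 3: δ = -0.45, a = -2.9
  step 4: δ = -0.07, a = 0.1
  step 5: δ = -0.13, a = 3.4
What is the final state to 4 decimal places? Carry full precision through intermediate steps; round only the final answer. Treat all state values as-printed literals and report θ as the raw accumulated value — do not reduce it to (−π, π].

(1.3218, -9.9012, -2.5924, 16.1000)

after step 1 (δ=-0.43, a=-1.1): (5.516234, 3.559432, -1.706942, 15.725000)
after step 2 (δ=0.23, a=0.9): (4.982663, -0.335440, -1.246704, 15.950000)
after step 3 (δ=-0.45, a=-2.9): (6.252476, -4.115352, -2.209795, 15.225000)
after step 4 (δ=-0.07, a=0.1): (3.982459, -7.170603, -2.343232, 15.250000)
after step 5 (δ=-0.13, a=3.4): (1.321785, -9.901166, -2.592450, 16.100000)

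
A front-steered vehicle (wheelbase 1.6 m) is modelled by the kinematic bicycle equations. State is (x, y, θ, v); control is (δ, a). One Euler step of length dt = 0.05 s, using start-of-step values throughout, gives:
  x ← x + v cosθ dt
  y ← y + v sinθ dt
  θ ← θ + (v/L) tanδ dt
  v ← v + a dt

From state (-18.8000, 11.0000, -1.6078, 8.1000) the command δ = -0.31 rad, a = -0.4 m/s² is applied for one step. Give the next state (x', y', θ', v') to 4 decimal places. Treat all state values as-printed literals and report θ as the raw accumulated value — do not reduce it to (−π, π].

(-18.8150, 10.5953, -1.6889, 8.0800)

x' = -18.8000 + 8.1000·cos(-1.6078)·0.05 = -18.8150
y' = 11.0000 + 8.1000·sin(-1.6078)·0.05 = 10.5953
θ' = -1.6078 + (8.1000/1.6)·tan(-0.31)·0.05 = -1.6889
v' = 8.1000 − 0.4000·0.05 = 8.0800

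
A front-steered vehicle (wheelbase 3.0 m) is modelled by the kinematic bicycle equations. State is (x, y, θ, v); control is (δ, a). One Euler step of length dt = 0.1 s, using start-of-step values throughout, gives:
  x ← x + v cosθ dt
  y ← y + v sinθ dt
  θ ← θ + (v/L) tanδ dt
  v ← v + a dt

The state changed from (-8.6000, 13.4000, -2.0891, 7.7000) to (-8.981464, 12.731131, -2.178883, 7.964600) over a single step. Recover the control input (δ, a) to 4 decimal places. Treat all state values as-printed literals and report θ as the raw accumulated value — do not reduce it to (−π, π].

δ = -0.3365, a = 2.6460

a = (v'−v)/dt = (0.264600)/0.1 = 2.6460
Δθ = θ'−θ = -0.089783;  (v·dt/L) = 7.7000·0.1/3.0 = 0.256667
tan δ = Δθ·L/(v·dt) = -0.349804  →  δ = -0.3365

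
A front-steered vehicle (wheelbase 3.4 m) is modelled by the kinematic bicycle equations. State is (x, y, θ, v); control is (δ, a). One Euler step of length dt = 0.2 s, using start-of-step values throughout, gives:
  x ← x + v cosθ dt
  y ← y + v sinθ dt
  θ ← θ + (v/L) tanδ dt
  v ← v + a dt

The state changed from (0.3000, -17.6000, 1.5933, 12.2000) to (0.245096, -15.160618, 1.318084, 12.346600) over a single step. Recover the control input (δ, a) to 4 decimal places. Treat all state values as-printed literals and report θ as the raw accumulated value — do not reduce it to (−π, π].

δ = -0.3662, a = 0.7330

a = (v'−v)/dt = (0.146600)/0.2 = 0.7330
Δθ = θ'−θ = -0.275216;  (v·dt/L) = 12.2000·0.2/3.4 = 0.717647
tan δ = Δθ·L/(v·dt) = -0.383498  →  δ = -0.3662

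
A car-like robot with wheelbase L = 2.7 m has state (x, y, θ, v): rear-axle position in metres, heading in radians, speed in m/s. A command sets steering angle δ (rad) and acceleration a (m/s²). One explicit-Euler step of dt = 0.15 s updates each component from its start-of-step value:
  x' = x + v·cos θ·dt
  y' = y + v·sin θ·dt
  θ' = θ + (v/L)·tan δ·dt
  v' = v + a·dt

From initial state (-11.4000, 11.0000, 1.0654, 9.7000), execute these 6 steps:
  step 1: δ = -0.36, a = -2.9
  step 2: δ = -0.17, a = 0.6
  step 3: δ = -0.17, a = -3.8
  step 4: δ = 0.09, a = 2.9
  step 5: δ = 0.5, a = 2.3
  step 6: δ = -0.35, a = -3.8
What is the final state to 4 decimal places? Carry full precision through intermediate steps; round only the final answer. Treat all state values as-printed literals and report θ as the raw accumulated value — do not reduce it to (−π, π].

(-5.9718, 17.2788, 0.8149, 8.9950)

after step 1 (δ=-0.36, a=-2.9): (-10.695556, 12.273100, 0.862561, 9.265000)
after step 2 (δ=-0.17, a=0.6): (-9.791530, 13.328630, 0.774205, 9.355000)
after step 3 (δ=-0.17, a=-3.8): (-8.788239, 14.309709, 0.684991, 8.785000)
after step 4 (δ=0.09, a=2.9): (-7.767741, 15.143405, 0.729035, 9.220000)
after step 5 (δ=0.5, a=2.3): (-6.736275, 16.064691, 1.008863, 9.565000)
after step 6 (δ=-0.35, a=-3.8): (-5.971808, 17.278815, 0.814891, 8.995000)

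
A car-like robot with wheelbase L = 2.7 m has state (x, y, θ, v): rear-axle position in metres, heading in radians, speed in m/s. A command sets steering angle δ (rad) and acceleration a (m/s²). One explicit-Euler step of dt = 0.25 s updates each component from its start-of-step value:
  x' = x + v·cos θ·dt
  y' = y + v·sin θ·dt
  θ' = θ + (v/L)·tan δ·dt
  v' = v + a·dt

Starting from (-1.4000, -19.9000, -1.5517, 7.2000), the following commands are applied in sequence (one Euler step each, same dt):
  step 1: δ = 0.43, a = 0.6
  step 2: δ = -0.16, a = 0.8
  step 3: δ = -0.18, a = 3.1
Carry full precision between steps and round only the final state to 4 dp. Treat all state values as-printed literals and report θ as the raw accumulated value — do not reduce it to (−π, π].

(-0.3764, -25.2851, -1.4830, 8.3250)

after step 1 (δ=0.43, a=0.6): (-1.365629, -21.699672, -1.245953, 7.350000)
after step 2 (δ=-0.16, a=0.8): (-0.779171, -23.441072, -1.355780, 7.550000)
after step 3 (δ=-0.18, a=3.1): (-0.376448, -25.285108, -1.482991, 8.325000)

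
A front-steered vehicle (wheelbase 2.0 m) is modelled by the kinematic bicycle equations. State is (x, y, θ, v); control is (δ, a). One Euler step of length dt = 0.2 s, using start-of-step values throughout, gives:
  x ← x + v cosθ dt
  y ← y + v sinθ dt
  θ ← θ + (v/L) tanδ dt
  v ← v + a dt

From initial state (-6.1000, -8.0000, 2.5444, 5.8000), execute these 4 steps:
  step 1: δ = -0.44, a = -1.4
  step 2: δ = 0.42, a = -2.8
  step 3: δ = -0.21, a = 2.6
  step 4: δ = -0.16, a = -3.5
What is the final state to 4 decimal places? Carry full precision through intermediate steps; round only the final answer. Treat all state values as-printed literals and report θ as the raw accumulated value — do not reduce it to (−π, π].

after step 1 (δ=-0.44, a=-1.4): (-7.059224, -7.347705, 2.271347, 5.520000)
after step 2 (δ=0.42, a=-2.8): (-7.770906, -6.503711, 2.517855, 4.960000)
after step 3 (δ=-0.21, a=2.6): (-8.576113, -5.924311, 2.412137, 5.480000)
after step 4 (δ=-0.16, a=-3.5): (-9.393222, -5.193866, 2.323701, 4.780000)

(-9.3932, -5.1939, 2.3237, 4.7800)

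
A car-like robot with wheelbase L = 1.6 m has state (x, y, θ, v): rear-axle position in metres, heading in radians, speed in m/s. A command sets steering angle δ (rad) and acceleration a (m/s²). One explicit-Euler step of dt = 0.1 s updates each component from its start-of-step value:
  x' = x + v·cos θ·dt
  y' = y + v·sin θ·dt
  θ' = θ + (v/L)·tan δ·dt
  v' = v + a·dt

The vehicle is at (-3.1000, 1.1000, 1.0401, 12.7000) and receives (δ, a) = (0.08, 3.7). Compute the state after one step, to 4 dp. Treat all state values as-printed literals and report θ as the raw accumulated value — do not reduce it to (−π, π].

x' = -3.1000 + 12.7000·cos(1.0401)·0.1 = -2.4572
y' = 1.1000 + 12.7000·sin(1.0401)·0.1 = 2.1953
θ' = 1.0401 + (12.7000/1.6)·tan(0.08)·0.1 = 1.1037
v' = 12.7000 + 3.7000·0.1 = 13.0700

(-2.4572, 2.1953, 1.1037, 13.0700)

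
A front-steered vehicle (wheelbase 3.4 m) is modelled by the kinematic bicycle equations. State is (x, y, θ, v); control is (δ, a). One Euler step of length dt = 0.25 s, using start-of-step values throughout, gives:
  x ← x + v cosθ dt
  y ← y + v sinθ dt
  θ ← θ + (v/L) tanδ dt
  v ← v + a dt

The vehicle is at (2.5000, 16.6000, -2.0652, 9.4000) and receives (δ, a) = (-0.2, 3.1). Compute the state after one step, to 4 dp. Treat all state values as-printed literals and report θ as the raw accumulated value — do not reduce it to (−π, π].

x' = 2.5000 + 9.4000·cos(-2.0652)·0.25 = 1.3849
y' = 16.6000 + 9.4000·sin(-2.0652)·0.25 = 14.5314
θ' = -2.0652 + (9.4000/3.4)·tan(-0.2)·0.25 = -2.2053
v' = 9.4000 + 3.1000·0.25 = 10.1750

(1.3849, 14.5314, -2.2053, 10.1750)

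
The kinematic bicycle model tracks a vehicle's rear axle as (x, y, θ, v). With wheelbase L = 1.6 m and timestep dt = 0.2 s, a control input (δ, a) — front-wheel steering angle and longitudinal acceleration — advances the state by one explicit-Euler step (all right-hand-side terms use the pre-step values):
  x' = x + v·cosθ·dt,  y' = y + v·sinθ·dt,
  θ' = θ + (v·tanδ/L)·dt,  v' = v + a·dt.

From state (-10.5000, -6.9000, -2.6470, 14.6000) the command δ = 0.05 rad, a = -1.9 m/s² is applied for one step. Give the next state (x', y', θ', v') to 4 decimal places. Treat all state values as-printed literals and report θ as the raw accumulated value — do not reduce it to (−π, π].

x' = -10.5000 + 14.6000·cos(-2.6470)·0.2 = -13.0701
y' = -6.9000 + 14.6000·sin(-2.6470)·0.2 = -8.2860
θ' = -2.6470 + (14.6000/1.6)·tan(0.05)·0.2 = -2.5557
v' = 14.6000 − 1.9000·0.2 = 14.2200

(-13.0701, -8.2860, -2.5557, 14.2200)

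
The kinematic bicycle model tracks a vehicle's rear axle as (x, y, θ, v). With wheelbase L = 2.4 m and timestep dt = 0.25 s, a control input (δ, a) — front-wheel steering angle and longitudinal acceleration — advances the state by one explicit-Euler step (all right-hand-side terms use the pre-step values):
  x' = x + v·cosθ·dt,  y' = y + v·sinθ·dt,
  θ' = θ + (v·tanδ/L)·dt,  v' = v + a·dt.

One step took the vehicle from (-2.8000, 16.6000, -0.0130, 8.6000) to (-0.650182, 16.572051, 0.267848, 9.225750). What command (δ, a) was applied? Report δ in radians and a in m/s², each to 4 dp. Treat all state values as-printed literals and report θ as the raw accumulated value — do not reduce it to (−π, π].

δ = 0.3038, a = 2.5030

a = (v'−v)/dt = (0.625750)/0.25 = 2.5030
Δθ = θ'−θ = 0.280848;  (v·dt/L) = 8.6000·0.25/2.4 = 0.895833
tan δ = Δθ·L/(v·dt) = 0.313505  →  δ = 0.3038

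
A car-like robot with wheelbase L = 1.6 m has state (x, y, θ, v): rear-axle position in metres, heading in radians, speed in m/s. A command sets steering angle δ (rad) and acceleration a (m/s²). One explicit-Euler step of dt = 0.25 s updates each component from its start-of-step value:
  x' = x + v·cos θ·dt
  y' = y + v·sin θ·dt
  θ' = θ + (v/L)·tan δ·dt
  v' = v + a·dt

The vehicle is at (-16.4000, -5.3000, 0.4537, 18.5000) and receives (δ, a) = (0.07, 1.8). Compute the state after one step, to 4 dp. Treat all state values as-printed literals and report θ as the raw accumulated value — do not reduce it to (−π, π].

x' = -16.4000 + 18.5000·cos(0.4537)·0.25 = -12.2429
y' = -5.3000 + 18.5000·sin(0.4537)·0.25 = -3.2729
θ' = 0.4537 + (18.5000/1.6)·tan(0.07)·0.25 = 0.6564
v' = 18.5000 + 1.8000·0.25 = 18.9500

(-12.2429, -3.2729, 0.6564, 18.9500)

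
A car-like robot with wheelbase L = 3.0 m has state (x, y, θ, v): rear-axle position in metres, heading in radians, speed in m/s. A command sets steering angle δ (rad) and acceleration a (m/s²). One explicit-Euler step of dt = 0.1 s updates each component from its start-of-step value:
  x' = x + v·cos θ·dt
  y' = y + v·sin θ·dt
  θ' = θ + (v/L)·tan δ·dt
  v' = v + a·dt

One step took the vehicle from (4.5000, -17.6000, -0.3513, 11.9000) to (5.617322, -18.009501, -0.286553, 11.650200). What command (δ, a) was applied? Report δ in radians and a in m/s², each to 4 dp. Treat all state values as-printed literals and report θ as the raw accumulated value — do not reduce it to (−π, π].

δ = 0.1618, a = -2.4980

a = (v'−v)/dt = (-0.249800)/0.1 = -2.4980
Δθ = θ'−θ = 0.064747;  (v·dt/L) = 11.9000·0.1/3.0 = 0.396667
tan δ = Δθ·L/(v·dt) = 0.163228  →  δ = 0.1618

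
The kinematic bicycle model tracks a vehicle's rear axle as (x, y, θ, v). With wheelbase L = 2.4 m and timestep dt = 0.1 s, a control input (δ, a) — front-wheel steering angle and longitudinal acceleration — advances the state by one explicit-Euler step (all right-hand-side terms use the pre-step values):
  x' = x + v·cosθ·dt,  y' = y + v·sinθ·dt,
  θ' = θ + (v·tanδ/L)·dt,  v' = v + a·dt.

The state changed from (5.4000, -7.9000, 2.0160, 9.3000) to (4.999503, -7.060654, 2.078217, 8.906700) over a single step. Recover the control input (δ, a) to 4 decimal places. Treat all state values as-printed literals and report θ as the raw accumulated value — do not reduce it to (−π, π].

a = (v'−v)/dt = (-0.393300)/0.1 = -3.9330
Δθ = θ'−θ = 0.062217;  (v·dt/L) = 9.3000·0.1/2.4 = 0.387500
tan δ = Δθ·L/(v·dt) = 0.160560  →  δ = 0.1592

δ = 0.1592, a = -3.9330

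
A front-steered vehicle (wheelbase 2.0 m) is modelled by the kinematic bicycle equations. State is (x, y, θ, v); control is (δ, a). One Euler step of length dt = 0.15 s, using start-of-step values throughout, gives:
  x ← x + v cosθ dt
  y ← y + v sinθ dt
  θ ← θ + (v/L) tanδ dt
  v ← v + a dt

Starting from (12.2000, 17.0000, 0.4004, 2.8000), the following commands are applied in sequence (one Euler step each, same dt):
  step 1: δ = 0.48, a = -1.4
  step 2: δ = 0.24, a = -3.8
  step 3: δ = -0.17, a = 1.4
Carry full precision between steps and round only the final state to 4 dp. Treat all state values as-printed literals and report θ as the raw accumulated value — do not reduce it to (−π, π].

(13.1831, 17.5135, 0.5313, 2.2300)

after step 1 (δ=0.48, a=-1.4): (12.586780, 17.163710, 0.509728, 2.590000)
after step 2 (δ=0.24, a=-3.8): (12.925893, 17.353275, 0.557264, 2.020000)
after step 3 (δ=-0.17, a=1.4): (13.183051, 17.513522, 0.531258, 2.230000)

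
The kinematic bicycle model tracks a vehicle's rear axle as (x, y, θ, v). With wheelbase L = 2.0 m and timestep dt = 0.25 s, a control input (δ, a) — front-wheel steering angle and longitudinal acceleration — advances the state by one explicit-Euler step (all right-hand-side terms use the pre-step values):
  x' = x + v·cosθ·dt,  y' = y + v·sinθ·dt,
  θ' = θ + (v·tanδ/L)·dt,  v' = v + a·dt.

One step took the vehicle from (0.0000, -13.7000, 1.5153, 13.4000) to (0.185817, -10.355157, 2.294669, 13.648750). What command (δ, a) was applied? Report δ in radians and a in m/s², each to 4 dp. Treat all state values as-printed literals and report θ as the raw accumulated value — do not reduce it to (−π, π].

δ = 0.4355, a = 0.9950

a = (v'−v)/dt = (0.248750)/0.25 = 0.9950
Δθ = θ'−θ = 0.779369;  (v·dt/L) = 13.4000·0.25/2.0 = 1.675000
tan δ = Δθ·L/(v·dt) = 0.465295  →  δ = 0.4355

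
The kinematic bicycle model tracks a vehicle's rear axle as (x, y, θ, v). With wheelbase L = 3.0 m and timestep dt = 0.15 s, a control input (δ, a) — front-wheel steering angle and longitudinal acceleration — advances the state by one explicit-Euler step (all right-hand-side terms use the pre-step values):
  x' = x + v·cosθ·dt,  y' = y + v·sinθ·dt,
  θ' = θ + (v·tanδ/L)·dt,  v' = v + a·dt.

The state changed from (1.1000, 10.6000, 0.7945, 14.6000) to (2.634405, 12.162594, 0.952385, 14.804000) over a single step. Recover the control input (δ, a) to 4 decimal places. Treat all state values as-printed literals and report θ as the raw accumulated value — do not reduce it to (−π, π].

δ = 0.2130, a = 1.3600

a = (v'−v)/dt = (0.204000)/0.15 = 1.3600
Δθ = θ'−θ = 0.157885;  (v·dt/L) = 14.6000·0.15/3.0 = 0.730000
tan δ = Δθ·L/(v·dt) = 0.216281  →  δ = 0.2130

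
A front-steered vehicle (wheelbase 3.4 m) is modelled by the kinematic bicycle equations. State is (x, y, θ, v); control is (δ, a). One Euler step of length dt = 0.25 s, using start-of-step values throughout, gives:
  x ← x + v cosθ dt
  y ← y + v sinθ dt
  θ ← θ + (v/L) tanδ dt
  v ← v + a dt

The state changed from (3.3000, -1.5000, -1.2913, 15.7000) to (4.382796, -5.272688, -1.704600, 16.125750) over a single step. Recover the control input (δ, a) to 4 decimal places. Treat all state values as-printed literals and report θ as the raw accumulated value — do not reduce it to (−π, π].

δ = -0.3438, a = 1.7030

a = (v'−v)/dt = (0.425750)/0.25 = 1.7030
Δθ = θ'−θ = -0.413300;  (v·dt/L) = 15.7000·0.25/3.4 = 1.154412
tan δ = Δθ·L/(v·dt) = -0.358018  →  δ = -0.3438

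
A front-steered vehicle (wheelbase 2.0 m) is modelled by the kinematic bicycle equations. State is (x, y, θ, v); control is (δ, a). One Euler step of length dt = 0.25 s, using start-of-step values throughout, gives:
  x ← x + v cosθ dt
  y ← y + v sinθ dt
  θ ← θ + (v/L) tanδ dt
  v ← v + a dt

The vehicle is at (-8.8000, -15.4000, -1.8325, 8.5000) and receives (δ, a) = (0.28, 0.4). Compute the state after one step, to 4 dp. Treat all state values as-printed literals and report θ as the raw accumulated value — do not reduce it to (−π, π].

x' = -8.8000 + 8.5000·cos(-1.8325)·0.25 = -9.3498
y' = -15.4000 + 8.5000·sin(-1.8325)·0.25 = -17.4526
θ' = -1.8325 + (8.5000/2.0)·tan(0.28)·0.25 = -1.5270
v' = 8.5000 + 0.4000·0.25 = 8.6000

(-9.3498, -17.4526, -1.5270, 8.6000)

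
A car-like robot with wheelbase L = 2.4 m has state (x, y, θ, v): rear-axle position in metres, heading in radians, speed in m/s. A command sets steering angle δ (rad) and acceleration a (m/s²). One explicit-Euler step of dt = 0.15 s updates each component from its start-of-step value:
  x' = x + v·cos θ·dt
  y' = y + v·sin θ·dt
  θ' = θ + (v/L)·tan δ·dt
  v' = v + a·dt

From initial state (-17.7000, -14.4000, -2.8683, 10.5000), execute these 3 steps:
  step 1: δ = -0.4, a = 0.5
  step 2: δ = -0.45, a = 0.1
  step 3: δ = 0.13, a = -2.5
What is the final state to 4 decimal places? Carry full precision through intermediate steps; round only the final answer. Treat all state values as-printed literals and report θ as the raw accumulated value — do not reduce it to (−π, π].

after step 1 (δ=-0.4, a=0.5): (-19.216548, -14.825098, -3.145758, 10.575000)
after step 2 (δ=-0.45, a=0.1): (-20.802784, -14.818490, -3.465027, 10.590000)
after step 3 (δ=0.13, a=-2.5): (-22.308919, -14.313626, -3.378495, 10.215000)

(-22.3089, -14.3136, -3.3785, 10.2150)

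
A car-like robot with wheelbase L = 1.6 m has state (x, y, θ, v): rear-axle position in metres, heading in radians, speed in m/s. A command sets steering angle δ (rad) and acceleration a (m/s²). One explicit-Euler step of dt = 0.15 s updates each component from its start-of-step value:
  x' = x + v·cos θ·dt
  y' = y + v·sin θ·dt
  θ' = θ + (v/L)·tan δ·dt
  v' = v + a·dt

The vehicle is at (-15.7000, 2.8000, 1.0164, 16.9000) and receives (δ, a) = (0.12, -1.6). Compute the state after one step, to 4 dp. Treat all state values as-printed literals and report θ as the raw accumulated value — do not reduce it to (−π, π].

(-14.3655, 4.9553, 1.2074, 16.6600)

x' = -15.7000 + 16.9000·cos(1.0164)·0.15 = -14.3655
y' = 2.8000 + 16.9000·sin(1.0164)·0.15 = 4.9553
θ' = 1.0164 + (16.9000/1.6)·tan(0.12)·0.15 = 1.2074
v' = 16.9000 − 1.6000·0.15 = 16.6600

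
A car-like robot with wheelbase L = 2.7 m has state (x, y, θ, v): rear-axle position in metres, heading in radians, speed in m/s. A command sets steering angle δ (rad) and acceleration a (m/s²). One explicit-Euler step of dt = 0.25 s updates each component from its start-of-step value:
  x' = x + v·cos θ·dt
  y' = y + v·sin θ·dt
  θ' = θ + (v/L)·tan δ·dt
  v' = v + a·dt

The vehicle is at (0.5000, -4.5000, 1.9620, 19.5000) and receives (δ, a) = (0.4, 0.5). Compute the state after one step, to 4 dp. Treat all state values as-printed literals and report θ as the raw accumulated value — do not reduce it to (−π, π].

(-1.3588, 0.0067, 2.7254, 19.6250)

x' = 0.5000 + 19.5000·cos(1.9620)·0.25 = -1.3588
y' = -4.5000 + 19.5000·sin(1.9620)·0.25 = 0.0067
θ' = 1.9620 + (19.5000/2.7)·tan(0.4)·0.25 = 2.7254
v' = 19.5000 + 0.5000·0.25 = 19.6250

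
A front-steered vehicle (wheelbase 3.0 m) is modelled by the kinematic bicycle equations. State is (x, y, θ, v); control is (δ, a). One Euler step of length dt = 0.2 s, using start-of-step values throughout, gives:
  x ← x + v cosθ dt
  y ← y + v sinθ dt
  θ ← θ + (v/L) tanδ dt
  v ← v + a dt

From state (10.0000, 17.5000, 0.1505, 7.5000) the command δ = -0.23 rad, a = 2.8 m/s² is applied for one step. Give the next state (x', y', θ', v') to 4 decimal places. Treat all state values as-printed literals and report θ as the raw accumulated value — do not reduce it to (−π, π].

(11.4830, 17.7249, 0.0334, 8.0600)

x' = 10.0000 + 7.5000·cos(0.1505)·0.2 = 11.4830
y' = 17.5000 + 7.5000·sin(0.1505)·0.2 = 17.7249
θ' = 0.1505 + (7.5000/3.0)·tan(-0.23)·0.2 = 0.0334
v' = 7.5000 + 2.8000·0.2 = 8.0600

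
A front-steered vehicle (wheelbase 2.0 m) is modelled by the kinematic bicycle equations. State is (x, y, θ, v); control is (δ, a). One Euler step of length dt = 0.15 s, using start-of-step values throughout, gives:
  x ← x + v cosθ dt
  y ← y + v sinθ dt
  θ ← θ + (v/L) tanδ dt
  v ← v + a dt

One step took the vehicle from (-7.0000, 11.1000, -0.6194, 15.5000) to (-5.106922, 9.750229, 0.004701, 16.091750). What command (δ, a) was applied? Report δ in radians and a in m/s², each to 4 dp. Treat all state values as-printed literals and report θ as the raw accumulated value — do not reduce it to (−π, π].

a = (v'−v)/dt = (0.591750)/0.15 = 3.9450
Δθ = θ'−θ = 0.624101;  (v·dt/L) = 15.5000·0.15/2.0 = 1.162500
tan δ = Δθ·L/(v·dt) = 0.536861  →  δ = 0.4927

δ = 0.4927, a = 3.9450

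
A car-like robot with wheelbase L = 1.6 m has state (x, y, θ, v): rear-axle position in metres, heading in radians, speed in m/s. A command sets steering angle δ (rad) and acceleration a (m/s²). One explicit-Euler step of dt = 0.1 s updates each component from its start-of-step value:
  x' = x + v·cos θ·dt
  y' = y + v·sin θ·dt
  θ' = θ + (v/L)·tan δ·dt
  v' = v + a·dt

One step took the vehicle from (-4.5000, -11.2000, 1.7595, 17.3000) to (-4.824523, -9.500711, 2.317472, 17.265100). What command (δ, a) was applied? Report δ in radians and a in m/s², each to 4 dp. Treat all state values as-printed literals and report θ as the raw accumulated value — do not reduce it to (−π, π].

δ = 0.4764, a = -0.3490

a = (v'−v)/dt = (-0.034900)/0.1 = -0.3490
Δθ = θ'−θ = 0.557972;  (v·dt/L) = 17.3000·0.1/1.6 = 1.081250
tan δ = Δθ·L/(v·dt) = 0.516043  →  δ = 0.4764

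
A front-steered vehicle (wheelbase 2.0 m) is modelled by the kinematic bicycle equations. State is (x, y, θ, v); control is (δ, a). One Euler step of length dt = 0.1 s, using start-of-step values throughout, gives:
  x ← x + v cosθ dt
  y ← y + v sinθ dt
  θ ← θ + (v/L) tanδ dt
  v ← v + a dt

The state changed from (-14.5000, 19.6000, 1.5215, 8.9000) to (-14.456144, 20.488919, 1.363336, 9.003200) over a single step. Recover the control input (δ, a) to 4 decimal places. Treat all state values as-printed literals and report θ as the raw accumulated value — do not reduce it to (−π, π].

δ = -0.3415, a = 1.0320

a = (v'−v)/dt = (0.103200)/0.1 = 1.0320
Δθ = θ'−θ = -0.158164;  (v·dt/L) = 8.9000·0.1/2.0 = 0.445000
tan δ = Δθ·L/(v·dt) = -0.355425  →  δ = -0.3415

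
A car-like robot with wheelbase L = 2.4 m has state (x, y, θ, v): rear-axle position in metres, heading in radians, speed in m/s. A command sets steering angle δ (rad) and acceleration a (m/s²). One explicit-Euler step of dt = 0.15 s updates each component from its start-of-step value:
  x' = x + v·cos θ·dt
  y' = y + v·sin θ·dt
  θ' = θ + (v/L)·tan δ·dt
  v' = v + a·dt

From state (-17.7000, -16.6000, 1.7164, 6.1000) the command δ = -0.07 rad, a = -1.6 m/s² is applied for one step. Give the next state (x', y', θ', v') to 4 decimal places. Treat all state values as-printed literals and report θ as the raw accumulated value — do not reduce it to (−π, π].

(-17.8328, -15.6947, 1.6897, 5.8600)

x' = -17.7000 + 6.1000·cos(1.7164)·0.15 = -17.8328
y' = -16.6000 + 6.1000·sin(1.7164)·0.15 = -15.6947
θ' = 1.7164 + (6.1000/2.4)·tan(-0.07)·0.15 = 1.6897
v' = 6.1000 − 1.6000·0.15 = 5.8600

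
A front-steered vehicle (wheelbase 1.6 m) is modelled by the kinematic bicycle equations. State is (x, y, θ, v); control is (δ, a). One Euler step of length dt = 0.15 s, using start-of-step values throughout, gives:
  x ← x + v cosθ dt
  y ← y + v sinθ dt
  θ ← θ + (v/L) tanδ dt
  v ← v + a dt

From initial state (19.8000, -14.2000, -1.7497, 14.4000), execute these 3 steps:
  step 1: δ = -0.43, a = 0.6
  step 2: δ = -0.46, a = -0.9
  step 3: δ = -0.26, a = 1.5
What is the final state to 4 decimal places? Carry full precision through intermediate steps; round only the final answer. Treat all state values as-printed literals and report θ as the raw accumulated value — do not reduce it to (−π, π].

(15.7169, -18.0572, -3.3999, 14.5800)

after step 1 (δ=-0.43, a=0.6): (19.415626, -16.325525, -2.368838, 14.490000)
after step 2 (δ=-0.46, a=-0.9): (17.859421, -17.842867, -3.041875, 14.355000)
after step 3 (δ=-0.26, a=1.5): (15.716867, -18.057229, -3.399881, 14.580000)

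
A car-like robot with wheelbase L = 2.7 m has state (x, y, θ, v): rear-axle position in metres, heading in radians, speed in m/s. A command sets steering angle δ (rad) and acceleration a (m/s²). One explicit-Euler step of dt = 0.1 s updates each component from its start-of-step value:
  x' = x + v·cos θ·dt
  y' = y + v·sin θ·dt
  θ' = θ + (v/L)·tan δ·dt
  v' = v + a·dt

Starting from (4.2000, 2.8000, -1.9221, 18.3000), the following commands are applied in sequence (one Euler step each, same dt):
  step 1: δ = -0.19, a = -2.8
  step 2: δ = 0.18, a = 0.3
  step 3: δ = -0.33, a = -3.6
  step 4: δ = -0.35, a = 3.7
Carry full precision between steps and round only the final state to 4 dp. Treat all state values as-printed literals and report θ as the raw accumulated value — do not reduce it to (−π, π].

(1.1163, -3.6751, -2.3991, 18.0600)

after step 1 (δ=-0.19, a=-2.8): (3.570256, 1.081767, -2.052450, 18.020000)
after step 2 (δ=0.18, a=0.3): (2.735488, -0.515219, -1.931002, 18.050000)
after step 3 (δ=-0.33, a=-3.6): (2.099285, -2.204382, -2.159987, 17.690000)
after step 4 (δ=-0.35, a=3.7): (1.116273, -3.675112, -2.399148, 18.060000)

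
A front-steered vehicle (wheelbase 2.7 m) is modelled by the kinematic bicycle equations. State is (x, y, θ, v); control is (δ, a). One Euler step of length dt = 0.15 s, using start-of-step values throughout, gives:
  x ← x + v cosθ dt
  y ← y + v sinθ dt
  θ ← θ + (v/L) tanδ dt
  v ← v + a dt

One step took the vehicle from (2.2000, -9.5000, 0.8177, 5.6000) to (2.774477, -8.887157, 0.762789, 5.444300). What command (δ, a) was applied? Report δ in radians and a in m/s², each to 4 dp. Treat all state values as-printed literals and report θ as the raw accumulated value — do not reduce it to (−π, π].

δ = -0.1747, a = -1.0380

a = (v'−v)/dt = (-0.155700)/0.15 = -1.0380
Δθ = θ'−θ = -0.054911;  (v·dt/L) = 5.6000·0.15/2.7 = 0.311111
tan δ = Δθ·L/(v·dt) = -0.176500  →  δ = -0.1747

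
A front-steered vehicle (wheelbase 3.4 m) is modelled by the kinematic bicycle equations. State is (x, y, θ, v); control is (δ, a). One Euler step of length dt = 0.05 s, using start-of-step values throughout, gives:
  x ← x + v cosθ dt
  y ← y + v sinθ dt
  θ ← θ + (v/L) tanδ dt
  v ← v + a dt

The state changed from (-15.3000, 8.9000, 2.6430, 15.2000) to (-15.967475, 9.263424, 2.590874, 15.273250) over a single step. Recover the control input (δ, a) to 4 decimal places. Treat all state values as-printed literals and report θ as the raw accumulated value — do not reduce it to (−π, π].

δ = -0.2291, a = 1.4650

a = (v'−v)/dt = (0.073250)/0.05 = 1.4650
Δθ = θ'−θ = -0.052126;  (v·dt/L) = 15.2000·0.05/3.4 = 0.223529
tan δ = Δθ·L/(v·dt) = -0.233195  →  δ = -0.2291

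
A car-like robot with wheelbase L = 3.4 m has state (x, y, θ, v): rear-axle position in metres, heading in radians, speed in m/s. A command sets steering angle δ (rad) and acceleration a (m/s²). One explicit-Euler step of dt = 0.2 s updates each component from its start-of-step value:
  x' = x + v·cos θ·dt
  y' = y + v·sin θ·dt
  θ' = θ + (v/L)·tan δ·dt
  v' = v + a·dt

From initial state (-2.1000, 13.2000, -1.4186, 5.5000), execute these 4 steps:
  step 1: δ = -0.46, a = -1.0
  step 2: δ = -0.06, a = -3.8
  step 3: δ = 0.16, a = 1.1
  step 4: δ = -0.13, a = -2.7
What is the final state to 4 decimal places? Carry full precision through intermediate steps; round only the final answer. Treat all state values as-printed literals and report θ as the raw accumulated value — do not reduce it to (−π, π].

after step 1 (δ=-0.46, a=-1.0): (-1.933230, 12.112715, -1.578892, 5.300000)
after step 2 (δ=-0.06, a=-3.8): (-1.941811, 11.052750, -1.597621, 4.540000)
after step 3 (δ=0.16, a=1.1): (-1.966165, 10.145077, -1.554523, 4.760000)
after step 4 (δ=-0.13, a=-2.7): (-1.950673, 9.193203, -1.591129, 4.220000)

(-1.9507, 9.1932, -1.5911, 4.2200)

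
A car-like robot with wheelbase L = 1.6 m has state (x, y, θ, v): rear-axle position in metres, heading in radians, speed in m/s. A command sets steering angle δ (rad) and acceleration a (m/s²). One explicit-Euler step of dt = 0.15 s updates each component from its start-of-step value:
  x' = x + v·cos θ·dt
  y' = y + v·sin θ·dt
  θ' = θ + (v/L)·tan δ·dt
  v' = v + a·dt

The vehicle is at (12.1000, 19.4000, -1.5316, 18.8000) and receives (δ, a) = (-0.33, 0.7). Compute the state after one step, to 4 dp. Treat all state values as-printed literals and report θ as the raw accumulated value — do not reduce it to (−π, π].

(12.2105, 16.5822, -2.1353, 18.9050)

x' = 12.1000 + 18.8000·cos(-1.5316)·0.15 = 12.2105
y' = 19.4000 + 18.8000·sin(-1.5316)·0.15 = 16.5822
θ' = -1.5316 + (18.8000/1.6)·tan(-0.33)·0.15 = -2.1353
v' = 18.8000 + 0.7000·0.15 = 18.9050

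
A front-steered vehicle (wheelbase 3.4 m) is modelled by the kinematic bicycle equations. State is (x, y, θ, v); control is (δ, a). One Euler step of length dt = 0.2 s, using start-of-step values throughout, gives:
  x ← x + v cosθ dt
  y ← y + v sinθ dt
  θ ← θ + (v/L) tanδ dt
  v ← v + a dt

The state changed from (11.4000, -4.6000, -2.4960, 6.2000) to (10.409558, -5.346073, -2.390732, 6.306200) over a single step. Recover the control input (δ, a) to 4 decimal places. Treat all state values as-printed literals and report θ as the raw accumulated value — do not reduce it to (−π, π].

δ = 0.2810, a = 0.5310

a = (v'−v)/dt = (0.106200)/0.2 = 0.5310
Δθ = θ'−θ = 0.105268;  (v·dt/L) = 6.2000·0.2/3.4 = 0.364706
tan δ = Δθ·L/(v·dt) = 0.288638  →  δ = 0.2810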